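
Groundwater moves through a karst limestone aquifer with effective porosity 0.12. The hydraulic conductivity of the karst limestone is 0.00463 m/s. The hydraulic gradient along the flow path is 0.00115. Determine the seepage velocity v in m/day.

3.83

Convert K: 0.00463 m/s × 86400 = 400.0 m/day.
Hydraulic gradient i = 0.00115.
Darcy flux q = K · i = 400.0 × 0.001150 = 0.4600 m/day.
Seepage velocity v = q / n_e = 0.4600 / 0.12 = 3.834 m/day.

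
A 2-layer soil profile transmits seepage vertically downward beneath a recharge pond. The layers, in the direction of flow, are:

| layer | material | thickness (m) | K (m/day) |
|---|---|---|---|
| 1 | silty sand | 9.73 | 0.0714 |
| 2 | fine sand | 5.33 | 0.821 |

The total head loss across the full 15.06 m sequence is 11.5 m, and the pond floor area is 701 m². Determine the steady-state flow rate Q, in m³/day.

Flow is perpendicular to layering, so the layers act in series and the equivalent K is the thickness-weighted harmonic mean.
Total thickness L = 9.73 + 5.33 = 15.06 m.
Σ(b_i/K_i) = 9.73/0.0714 + 5.33/0.821 = 142.8 d.
K_eq = L / Σ(b_i/K_i) = 15.06 / 142.8 = 0.1055 m/day.
Q = K_eq · A · (Δh/L) = 0.1055 × 701 × (11.5/15.06) = 56.47 m³/day.

56.5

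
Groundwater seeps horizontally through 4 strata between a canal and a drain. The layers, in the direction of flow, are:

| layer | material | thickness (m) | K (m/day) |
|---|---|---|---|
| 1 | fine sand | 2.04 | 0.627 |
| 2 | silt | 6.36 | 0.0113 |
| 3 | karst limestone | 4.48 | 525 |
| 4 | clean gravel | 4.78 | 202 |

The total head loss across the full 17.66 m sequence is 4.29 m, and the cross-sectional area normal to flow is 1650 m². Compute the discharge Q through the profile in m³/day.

12.5

Flow is perpendicular to layering, so the layers act in series and the equivalent K is the thickness-weighted harmonic mean.
Total thickness L = 2.04 + 6.36 + 4.48 + 4.78 = 17.66 m.
Σ(b_i/K_i) = 2.04/0.627 + 6.36/0.0113 + 4.48/525 + 4.78/202 = 566.1 d.
K_eq = L / Σ(b_i/K_i) = 17.66 / 566.1 = 0.03119 m/day.
Q = K_eq · A · (Δh/L) = 0.03119 × 1650 × (4.29/17.66) = 12.50 m³/day.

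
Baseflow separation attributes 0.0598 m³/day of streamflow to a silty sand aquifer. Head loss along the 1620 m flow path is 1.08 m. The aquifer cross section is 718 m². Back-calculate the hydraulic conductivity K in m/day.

Hydraulic gradient i = Δh / L = 1.08 / 1620 = 0.0006667.
From Q = K·A·i, K = Q / (A·i) = 0.0598 / (718.0 × 0.0006667) = 0.1249 m/day.

0.125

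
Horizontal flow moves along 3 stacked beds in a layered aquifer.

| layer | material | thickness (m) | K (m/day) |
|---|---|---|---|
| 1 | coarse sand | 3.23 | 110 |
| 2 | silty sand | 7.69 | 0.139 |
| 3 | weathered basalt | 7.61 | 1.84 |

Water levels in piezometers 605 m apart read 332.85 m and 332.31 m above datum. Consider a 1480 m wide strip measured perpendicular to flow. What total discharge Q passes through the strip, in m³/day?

489

Flow is parallel to layering, so each bed carries its own Darcy discharge and the transmissivities add.
Σ(K_i·b_i) = 110×3.23 + 0.139×7.69 + 1.84×7.61 = 370.4 m²/day.
Hydraulic gradient i = (332.85 − 332.31) / 605 = 0.54 / 605 = 0.0008926.
Q = Σ(K_i·b_i) · W · i = 370.4 × 1480 × 0.0008926 = 489.3 m³/day.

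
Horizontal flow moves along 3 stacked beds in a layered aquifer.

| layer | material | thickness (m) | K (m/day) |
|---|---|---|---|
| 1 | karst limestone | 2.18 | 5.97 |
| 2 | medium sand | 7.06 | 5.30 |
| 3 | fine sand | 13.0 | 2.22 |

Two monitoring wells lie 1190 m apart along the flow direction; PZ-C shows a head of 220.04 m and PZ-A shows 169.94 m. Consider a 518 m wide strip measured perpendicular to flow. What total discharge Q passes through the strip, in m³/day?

Flow is parallel to layering, so each bed carries its own Darcy discharge and the transmissivities add.
Σ(K_i·b_i) = 5.97×2.18 + 5.30×7.06 + 2.22×13.0 = 79.29 m²/day.
Hydraulic gradient i = (220.04 − 169.94) / 1190 = 50.1 / 1190 = 0.04210.
Q = Σ(K_i·b_i) · W · i = 79.29 × 518 × 0.04210 = 1729 m³/day.

1730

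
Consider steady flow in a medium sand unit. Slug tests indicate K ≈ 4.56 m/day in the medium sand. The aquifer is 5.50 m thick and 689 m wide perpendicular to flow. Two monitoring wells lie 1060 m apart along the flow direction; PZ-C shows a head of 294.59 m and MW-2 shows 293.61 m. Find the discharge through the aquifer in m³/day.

Cross-sectional area A = 689 × 5.50 = 3790 m².
Hydraulic gradient i = (294.59 − 293.61) / 1060 = 0.98 / 1060 = 0.0009245.
Darcy's law: Q = K · A · i = 4.560 × 3790 × 0.0009245 = 15.98 m³/day.

16.0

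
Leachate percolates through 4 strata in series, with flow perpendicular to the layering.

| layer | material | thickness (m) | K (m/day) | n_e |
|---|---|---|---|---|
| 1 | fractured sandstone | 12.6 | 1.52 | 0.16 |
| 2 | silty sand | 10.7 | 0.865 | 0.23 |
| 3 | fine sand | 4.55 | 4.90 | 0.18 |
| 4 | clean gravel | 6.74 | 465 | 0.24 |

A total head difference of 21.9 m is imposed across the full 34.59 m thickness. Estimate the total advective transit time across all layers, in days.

6.82

With flow normal to the layers, continuity requires the same specific discharge q through every layer.
Σ(b_i/K_i) = 12.6/1.52 + 10.7/0.865 + 4.55/4.90 + 6.74/465 = 21.60 d.
q = Δh / Σ(b_i/K_i) = 21.9 / 21.60 = 1.014 m/day.
In each layer the seepage velocity is v_i = q/n_i, so the layer transit time is t_i = b_i·n_i / q:
  layer 1 (fractured sandstone): t_1 = 12.6 × 0.16 / 1.014 = 1.989 d
  layer 2 (silty sand): t_2 = 10.7 × 0.23 / 1.014 = 2.428 d
  layer 3 (fine sand): t_3 = 4.55 × 0.18 / 1.014 = 0.8079 d
  layer 4 (clean gravel): t_4 = 6.74 × 0.24 / 1.014 = 1.596 d
Total t = Σ t_i = 6.820 days.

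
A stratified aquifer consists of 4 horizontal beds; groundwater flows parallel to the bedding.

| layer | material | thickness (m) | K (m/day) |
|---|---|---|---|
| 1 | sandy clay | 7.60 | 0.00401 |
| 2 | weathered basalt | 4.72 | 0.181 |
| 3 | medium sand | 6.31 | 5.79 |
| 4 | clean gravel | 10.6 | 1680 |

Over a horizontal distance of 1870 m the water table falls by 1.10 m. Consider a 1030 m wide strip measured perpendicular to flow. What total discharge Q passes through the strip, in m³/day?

10800

Flow is parallel to layering, so each bed carries its own Darcy discharge and the transmissivities add.
Σ(K_i·b_i) = 0.00401×7.60 + 0.181×4.72 + 5.79×6.31 + 1680×10.6 = 17845 m²/day.
Hydraulic gradient i = Δh / L = 1.10 / 1870 = 0.0005882.
Q = Σ(K_i·b_i) · W · i = 17845 × 1030 × 0.0005882 = 10812 m³/day.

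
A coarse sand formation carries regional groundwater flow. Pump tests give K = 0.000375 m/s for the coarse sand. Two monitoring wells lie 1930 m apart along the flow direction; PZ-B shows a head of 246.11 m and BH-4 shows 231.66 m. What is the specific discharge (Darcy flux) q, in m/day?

0.243

Convert K: 0.000375 m/s × 86400 = 32.40 m/day.
Hydraulic gradient i = (246.11 − 231.66) / 1930 = 14.45 / 1930 = 0.007487.
Specific discharge q = K · i = 32.40 × 0.007487 = 0.2426 m/day.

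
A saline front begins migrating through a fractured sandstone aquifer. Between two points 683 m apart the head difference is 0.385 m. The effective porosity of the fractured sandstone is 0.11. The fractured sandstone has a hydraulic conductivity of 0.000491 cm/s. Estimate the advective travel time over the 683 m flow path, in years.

860

Convert K: 0.000491 cm/s × 864 = 0.4242 m/day.
Hydraulic gradient i = Δh / L = 0.385 / 683 = 0.0005637.
Darcy flux q = K · i = 0.4242 × 0.0005637 = 0.0002391 m/day.
Seepage velocity v = q / n_e = 0.0002391 / 0.11 = 0.002174 m/day.
Travel time t = L / v = 683 / 0.002174 = 3.142e+05 days = 860.2 years.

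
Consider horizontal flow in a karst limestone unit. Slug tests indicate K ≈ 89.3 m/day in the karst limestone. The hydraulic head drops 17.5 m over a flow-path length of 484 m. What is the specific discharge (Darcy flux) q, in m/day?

3.23

Hydraulic gradient i = Δh / L = 17.5 / 484 = 0.03616.
Specific discharge q = K · i = 89.30 × 0.03616 = 3.229 m/day.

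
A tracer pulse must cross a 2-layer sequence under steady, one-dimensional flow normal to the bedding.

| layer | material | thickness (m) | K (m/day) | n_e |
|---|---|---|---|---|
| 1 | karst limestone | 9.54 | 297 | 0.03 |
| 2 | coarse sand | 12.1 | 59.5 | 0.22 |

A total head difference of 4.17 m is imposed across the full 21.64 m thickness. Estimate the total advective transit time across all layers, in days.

0.166

With flow normal to the layers, continuity requires the same specific discharge q through every layer.
Σ(b_i/K_i) = 9.54/297 + 12.1/59.5 = 0.2355 d.
q = Δh / Σ(b_i/K_i) = 4.17 / 0.2355 = 17.71 m/day.
In each layer the seepage velocity is v_i = q/n_i, so the layer transit time is t_i = b_i·n_i / q:
  layer 1 (karst limestone): t_1 = 9.54 × 0.03 / 17.71 = 0.01616 d
  layer 2 (coarse sand): t_2 = 12.1 × 0.22 / 17.71 = 0.1503 d
Total t = Σ t_i = 0.1665 days.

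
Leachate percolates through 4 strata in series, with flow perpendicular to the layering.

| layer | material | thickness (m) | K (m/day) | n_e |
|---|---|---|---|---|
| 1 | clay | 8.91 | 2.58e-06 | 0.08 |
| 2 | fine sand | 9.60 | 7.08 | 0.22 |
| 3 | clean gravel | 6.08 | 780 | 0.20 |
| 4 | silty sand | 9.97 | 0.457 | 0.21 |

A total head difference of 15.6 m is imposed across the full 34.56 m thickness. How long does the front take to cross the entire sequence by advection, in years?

With flow normal to the layers, continuity requires the same specific discharge q through every layer.
Σ(b_i/K_i) = 8.91/2.58e-06 + 9.60/7.08 + 6.08/780 + 9.97/0.457 = 3.454e+06 d.
q = Δh / Σ(b_i/K_i) = 15.6 / 3.454e+06 = 4.517e-06 m/day.
In each layer the seepage velocity is v_i = q/n_i, so the layer transit time is t_i = b_i·n_i / q:
  layer 1 (clay): t_1 = 8.91 × 0.08 / 4.517e-06 = 1.578e+05 d
  layer 2 (fine sand): t_2 = 9.60 × 0.22 / 4.517e-06 = 4.676e+05 d
  layer 3 (clean gravel): t_3 = 6.08 × 0.20 / 4.517e-06 = 2.692e+05 d
  layer 4 (silty sand): t_4 = 9.97 × 0.21 / 4.517e-06 = 4.635e+05 d
Total t = Σ t_i = 1.358e+06 days = 3718 years.

3720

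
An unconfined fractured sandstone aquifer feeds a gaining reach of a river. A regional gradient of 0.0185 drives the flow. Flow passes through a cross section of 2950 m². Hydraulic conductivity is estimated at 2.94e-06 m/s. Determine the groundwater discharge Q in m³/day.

Convert K: 2.94e-06 m/s × 86400 = 0.2540 m/day.
Hydraulic gradient i = 0.0185.
Darcy's law: Q = K · A · i = 0.2540 × 2950 × 0.01850 = 13.86 m³/day.

13.9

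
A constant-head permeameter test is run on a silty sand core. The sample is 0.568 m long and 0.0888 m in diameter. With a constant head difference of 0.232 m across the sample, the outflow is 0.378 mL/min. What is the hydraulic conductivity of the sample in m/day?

Cross-sectional area A = π·(d/2)² = π × (0.0888/2)² = 0.006193 m².
Convert discharge: 0.378 mL/min = 6.300e-09 m³/s.
Darcy's law rearranged: K = Q·L / (A·Δh) = 6.300e-09 × 0.568 / (0.006193 × 0.232) = 2.490e-06 m/s = 0.2152 m/day.

0.215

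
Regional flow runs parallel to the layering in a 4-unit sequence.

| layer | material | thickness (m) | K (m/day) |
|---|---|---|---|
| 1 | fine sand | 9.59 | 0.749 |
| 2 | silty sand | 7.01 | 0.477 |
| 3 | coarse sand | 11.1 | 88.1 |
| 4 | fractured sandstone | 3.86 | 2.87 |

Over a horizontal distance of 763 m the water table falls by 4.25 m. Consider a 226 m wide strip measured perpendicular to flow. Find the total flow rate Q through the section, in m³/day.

Flow is parallel to layering, so each bed carries its own Darcy discharge and the transmissivities add.
Σ(K_i·b_i) = 0.749×9.59 + 0.477×7.01 + 88.1×11.1 + 2.87×3.86 = 999.5 m²/day.
Hydraulic gradient i = Δh / L = 4.25 / 763 = 0.005570.
Q = Σ(K_i·b_i) · W · i = 999.5 × 226 × 0.005570 = 1258 m³/day.

1260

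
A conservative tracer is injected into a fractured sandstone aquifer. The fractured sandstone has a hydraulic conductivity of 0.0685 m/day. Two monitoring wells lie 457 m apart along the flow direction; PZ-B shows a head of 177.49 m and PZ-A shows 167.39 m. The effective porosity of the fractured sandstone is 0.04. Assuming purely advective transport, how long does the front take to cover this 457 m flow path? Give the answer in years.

33.1

Hydraulic gradient i = (177.49 − 167.39) / 457 = 10.1 / 457 = 0.02210.
Darcy flux q = K · i = 0.06850 × 0.02210 = 0.001514 m/day.
Seepage velocity v = q / n_e = 0.001514 / 0.04 = 0.03785 m/day.
Travel time t = L / v = 457 / 0.03785 = 12075 days = 33.06 years.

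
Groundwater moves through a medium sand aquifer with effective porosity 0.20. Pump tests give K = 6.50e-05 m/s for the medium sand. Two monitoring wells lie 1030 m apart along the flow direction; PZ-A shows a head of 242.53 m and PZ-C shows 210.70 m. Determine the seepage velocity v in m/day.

0.868

Convert K: 6.50e-05 m/s × 86400 = 5.616 m/day.
Hydraulic gradient i = (242.53 − 210.70) / 1030 = 31.83 / 1030 = 0.03090.
Darcy flux q = K · i = 5.616 × 0.03090 = 0.1736 m/day.
Seepage velocity v = q / n_e = 0.1736 / 0.20 = 0.8678 m/day.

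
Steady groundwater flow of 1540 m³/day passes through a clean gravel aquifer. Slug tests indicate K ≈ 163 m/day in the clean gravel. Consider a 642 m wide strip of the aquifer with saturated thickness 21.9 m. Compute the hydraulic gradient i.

0.000672

Cross-sectional area A = 642 × 21.9 = 14060 m².
From Q = K·A·i, i = Q / (K·A) = 1540 / (163.0 × 14060) = 0.0006720.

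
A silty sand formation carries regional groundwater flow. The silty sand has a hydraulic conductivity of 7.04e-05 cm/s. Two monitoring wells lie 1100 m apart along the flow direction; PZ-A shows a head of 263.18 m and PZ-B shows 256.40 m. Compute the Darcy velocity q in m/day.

Convert K: 7.04e-05 cm/s × 864 = 0.06083 m/day.
Hydraulic gradient i = (263.18 − 256.40) / 1100 = 6.78 / 1100 = 0.006164.
Specific discharge q = K · i = 0.06083 × 0.006164 = 0.0003749 m/day.

0.000375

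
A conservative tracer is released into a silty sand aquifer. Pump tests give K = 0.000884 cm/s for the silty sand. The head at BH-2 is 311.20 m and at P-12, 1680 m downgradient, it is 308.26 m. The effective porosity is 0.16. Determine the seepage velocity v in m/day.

Convert K: 0.000884 cm/s × 864 = 0.7638 m/day.
Hydraulic gradient i = (311.20 − 308.26) / 1680 = 2.94 / 1680 = 0.001750.
Darcy flux q = K · i = 0.7638 × 0.001750 = 0.001337 m/day.
Seepage velocity v = q / n_e = 0.001337 / 0.16 = 0.008354 m/day.

0.00835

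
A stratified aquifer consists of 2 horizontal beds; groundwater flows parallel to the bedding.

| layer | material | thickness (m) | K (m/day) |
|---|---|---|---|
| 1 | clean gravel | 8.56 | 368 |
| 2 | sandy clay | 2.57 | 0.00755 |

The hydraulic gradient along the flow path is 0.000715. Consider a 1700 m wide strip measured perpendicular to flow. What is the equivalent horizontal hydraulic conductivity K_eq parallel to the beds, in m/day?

283

Flow is parallel to layering, so each bed carries its own Darcy discharge and the transmissivities add.
Σ(K_i·b_i) = 368×8.56 + 0.00755×2.57 = 3150 m²/day.
Total thickness b = 11.13 m, so K_eq = Σ(K_i·b_i)/b = 283.0 m/day.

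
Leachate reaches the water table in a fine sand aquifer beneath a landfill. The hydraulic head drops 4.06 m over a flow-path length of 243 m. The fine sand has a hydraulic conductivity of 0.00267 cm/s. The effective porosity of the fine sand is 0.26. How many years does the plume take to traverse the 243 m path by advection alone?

Convert K: 0.00267 cm/s × 864 = 2.307 m/day.
Hydraulic gradient i = Δh / L = 4.06 / 243 = 0.01671.
Darcy flux q = K · i = 2.307 × 0.01671 = 0.03854 m/day.
Seepage velocity v = q / n_e = 0.03854 / 0.26 = 0.1482 m/day.
Travel time t = L / v = 243 / 0.1482 = 1639 days = 4.488 years.

4.49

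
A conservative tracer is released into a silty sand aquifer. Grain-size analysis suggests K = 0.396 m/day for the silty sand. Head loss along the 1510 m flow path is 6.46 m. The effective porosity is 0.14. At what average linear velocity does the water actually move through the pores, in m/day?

Hydraulic gradient i = Δh / L = 6.46 / 1510 = 0.004278.
Darcy flux q = K · i = 0.3960 × 0.004278 = 0.001694 m/day.
Seepage velocity v = q / n_e = 0.001694 / 0.14 = 0.01210 m/day.

0.0121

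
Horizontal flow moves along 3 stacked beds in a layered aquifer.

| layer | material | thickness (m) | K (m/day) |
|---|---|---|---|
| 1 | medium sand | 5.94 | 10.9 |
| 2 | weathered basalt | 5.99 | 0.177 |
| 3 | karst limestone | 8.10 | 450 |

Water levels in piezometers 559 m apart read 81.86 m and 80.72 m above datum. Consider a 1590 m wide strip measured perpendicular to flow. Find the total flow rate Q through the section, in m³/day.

Flow is parallel to layering, so each bed carries its own Darcy discharge and the transmissivities add.
Σ(K_i·b_i) = 10.9×5.94 + 0.177×5.99 + 450×8.10 = 3711 m²/day.
Hydraulic gradient i = (81.86 − 80.72) / 559 = 1.14 / 559 = 0.002039.
Q = Σ(K_i·b_i) · W · i = 3711 × 1590 × 0.002039 = 12033 m³/day.

12000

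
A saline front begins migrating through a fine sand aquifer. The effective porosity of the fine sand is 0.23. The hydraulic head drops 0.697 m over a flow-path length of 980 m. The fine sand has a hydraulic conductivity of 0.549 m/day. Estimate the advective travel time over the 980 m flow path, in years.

1580

Hydraulic gradient i = Δh / L = 0.697 / 980 = 0.0007112.
Darcy flux q = K · i = 0.5490 × 0.0007112 = 0.0003905 m/day.
Seepage velocity v = q / n_e = 0.0003905 / 0.23 = 0.001698 m/day.
Travel time t = L / v = 980 / 0.001698 = 5.773e+05 days = 1580 years.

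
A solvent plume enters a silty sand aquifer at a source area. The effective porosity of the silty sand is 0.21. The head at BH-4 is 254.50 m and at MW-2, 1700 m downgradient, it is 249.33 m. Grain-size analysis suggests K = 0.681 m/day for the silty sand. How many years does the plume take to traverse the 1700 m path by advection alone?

Hydraulic gradient i = (254.50 − 249.33) / 1700 = 5.17 / 1700 = 0.003041.
Darcy flux q = K · i = 0.6810 × 0.003041 = 0.002071 m/day.
Seepage velocity v = q / n_e = 0.002071 / 0.21 = 0.009862 m/day.
Travel time t = L / v = 1700 / 0.009862 = 1.724e+05 days = 471.9 years.

472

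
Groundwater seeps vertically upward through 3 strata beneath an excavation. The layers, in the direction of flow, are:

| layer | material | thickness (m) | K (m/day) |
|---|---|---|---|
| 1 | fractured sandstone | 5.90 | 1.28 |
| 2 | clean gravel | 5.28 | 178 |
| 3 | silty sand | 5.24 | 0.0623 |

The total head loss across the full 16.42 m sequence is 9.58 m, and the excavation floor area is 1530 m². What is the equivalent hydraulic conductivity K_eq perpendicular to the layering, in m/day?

0.185

Flow is perpendicular to layering, so the layers act in series and the equivalent K is the thickness-weighted harmonic mean.
Total thickness L = 5.90 + 5.28 + 5.24 = 16.42 m.
Σ(b_i/K_i) = 5.90/1.28 + 5.28/178 + 5.24/0.0623 = 88.75 d.
K_eq = L / Σ(b_i/K_i) = 16.42 / 88.75 = 0.1850 m/day.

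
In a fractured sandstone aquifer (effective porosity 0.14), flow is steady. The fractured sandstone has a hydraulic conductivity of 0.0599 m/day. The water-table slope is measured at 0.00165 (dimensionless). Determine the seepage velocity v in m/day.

Hydraulic gradient i = 0.00165.
Darcy flux q = K · i = 0.05990 × 0.001650 = 9.883e-05 m/day.
Seepage velocity v = q / n_e = 9.883e-05 / 0.14 = 0.0007060 m/day.

0.000706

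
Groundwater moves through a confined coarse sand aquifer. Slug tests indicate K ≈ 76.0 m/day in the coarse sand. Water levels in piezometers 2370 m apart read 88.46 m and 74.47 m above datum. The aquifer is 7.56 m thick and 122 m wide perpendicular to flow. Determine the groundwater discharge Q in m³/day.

414

Cross-sectional area A = 122 × 7.56 = 922.3 m².
Hydraulic gradient i = (88.46 − 74.47) / 2370 = 13.99 / 2370 = 0.005903.
Darcy's law: Q = K · A · i = 76.00 × 922.3 × 0.005903 = 413.8 m³/day.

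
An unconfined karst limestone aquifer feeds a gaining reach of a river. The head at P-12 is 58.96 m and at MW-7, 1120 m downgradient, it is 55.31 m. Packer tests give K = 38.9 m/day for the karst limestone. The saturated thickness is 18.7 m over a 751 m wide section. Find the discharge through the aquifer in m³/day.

Cross-sectional area A = 751 × 18.7 = 14044 m².
Hydraulic gradient i = (58.96 − 55.31) / 1120 = 3.65 / 1120 = 0.003259.
Darcy's law: Q = K · A · i = 38.90 × 14044 × 0.003259 = 1780 m³/day.

1780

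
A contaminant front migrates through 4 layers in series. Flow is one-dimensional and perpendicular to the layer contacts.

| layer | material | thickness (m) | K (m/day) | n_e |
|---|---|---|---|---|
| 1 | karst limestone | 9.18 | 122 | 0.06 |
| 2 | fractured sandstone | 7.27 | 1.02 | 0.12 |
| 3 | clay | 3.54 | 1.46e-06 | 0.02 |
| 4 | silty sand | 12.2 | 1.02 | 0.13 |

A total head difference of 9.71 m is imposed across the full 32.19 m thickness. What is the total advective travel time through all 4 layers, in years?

With flow normal to the layers, continuity requires the same specific discharge q through every layer.
Σ(b_i/K_i) = 9.18/122 + 7.27/1.02 + 3.54/1.46e-06 + 12.2/1.02 = 2.425e+06 d.
q = Δh / Σ(b_i/K_i) = 9.71 / 2.425e+06 = 4.005e-06 m/day.
In each layer the seepage velocity is v_i = q/n_i, so the layer transit time is t_i = b_i·n_i / q:
  layer 1 (karst limestone): t_1 = 9.18 × 0.06 / 4.005e-06 = 1.375e+05 d
  layer 2 (fractured sandstone): t_2 = 7.27 × 0.12 / 4.005e-06 = 2.178e+05 d
  layer 3 (clay): t_3 = 3.54 × 0.02 / 4.005e-06 = 17679 d
  layer 4 (silty sand): t_4 = 12.2 × 0.13 / 4.005e-06 = 3.960e+05 d
Total t = Σ t_i = 7.691e+05 days = 2106 years.

2110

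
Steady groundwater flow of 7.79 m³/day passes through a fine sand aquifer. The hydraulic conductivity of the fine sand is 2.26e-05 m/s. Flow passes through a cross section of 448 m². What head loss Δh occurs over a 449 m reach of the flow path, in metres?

Convert K: 2.26e-05 m/s × 86400 = 1.953 m/day.
From Q = K·A·i, i = Q / (K·A) = 7.79 / (1.953 × 448.0) = 0.008905.
Head loss Δh = i · L = 0.008905 × 449 = 3.998 m.

4.00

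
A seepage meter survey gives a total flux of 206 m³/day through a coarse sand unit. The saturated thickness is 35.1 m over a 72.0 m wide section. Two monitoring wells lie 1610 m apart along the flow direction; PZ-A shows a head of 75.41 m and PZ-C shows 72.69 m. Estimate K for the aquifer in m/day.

Cross-sectional area A = 72.0 × 35.1 = 2527 m².
Hydraulic gradient i = (75.41 − 72.69) / 1610 = 2.72 / 1610 = 0.001689.
From Q = K·A·i, K = Q / (A·i) = 206 / (2527 × 0.001689) = 48.25 m/day.

48.2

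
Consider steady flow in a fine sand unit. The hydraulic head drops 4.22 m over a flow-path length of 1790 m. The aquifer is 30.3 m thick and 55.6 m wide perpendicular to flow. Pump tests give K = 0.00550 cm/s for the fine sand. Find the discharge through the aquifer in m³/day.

Convert K: 0.00550 cm/s × 864 = 4.752 m/day.
Cross-sectional area A = 55.6 × 30.3 = 1685 m².
Hydraulic gradient i = Δh / L = 4.22 / 1790 = 0.002358.
Darcy's law: Q = K · A · i = 4.752 × 1685 × 0.002358 = 18.87 m³/day.

18.9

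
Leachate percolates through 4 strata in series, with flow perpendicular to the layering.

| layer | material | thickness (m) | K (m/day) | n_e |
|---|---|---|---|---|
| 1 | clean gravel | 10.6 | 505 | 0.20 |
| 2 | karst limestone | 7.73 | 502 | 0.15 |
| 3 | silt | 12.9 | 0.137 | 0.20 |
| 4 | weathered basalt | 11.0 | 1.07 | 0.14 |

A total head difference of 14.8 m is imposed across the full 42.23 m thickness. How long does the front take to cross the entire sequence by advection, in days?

With flow normal to the layers, continuity requires the same specific discharge q through every layer.
Σ(b_i/K_i) = 10.6/505 + 7.73/502 + 12.9/0.137 + 11.0/1.07 = 104.5 d.
q = Δh / Σ(b_i/K_i) = 14.8 / 104.5 = 0.1417 m/day.
In each layer the seepage velocity is v_i = q/n_i, so the layer transit time is t_i = b_i·n_i / q:
  layer 1 (clean gravel): t_1 = 10.6 × 0.20 / 0.1417 = 14.97 d
  layer 2 (karst limestone): t_2 = 7.73 × 0.15 / 0.1417 = 8.185 d
  layer 3 (silt): t_3 = 12.9 × 0.20 / 0.1417 = 18.21 d
  layer 4 (weathered basalt): t_4 = 11.0 × 0.14 / 0.1417 = 10.87 d
Total t = Σ t_i = 52.24 days.

52.2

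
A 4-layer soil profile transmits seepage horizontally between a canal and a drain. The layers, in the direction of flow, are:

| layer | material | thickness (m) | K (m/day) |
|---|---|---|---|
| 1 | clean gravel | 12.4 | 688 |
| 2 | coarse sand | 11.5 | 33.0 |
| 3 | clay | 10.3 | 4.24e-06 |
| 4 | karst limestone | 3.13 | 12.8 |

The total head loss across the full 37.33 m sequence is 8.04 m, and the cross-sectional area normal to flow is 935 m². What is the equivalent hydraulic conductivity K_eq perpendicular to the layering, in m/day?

Flow is perpendicular to layering, so the layers act in series and the equivalent K is the thickness-weighted harmonic mean.
Total thickness L = 12.4 + 11.5 + 10.3 + 3.13 = 37.33 m.
Σ(b_i/K_i) = 12.4/688 + 11.5/33.0 + 10.3/4.24e-06 + 3.13/12.8 = 2.429e+06 d.
K_eq = L / Σ(b_i/K_i) = 37.33 / 2.429e+06 = 1.537e-05 m/day.

1.54e-05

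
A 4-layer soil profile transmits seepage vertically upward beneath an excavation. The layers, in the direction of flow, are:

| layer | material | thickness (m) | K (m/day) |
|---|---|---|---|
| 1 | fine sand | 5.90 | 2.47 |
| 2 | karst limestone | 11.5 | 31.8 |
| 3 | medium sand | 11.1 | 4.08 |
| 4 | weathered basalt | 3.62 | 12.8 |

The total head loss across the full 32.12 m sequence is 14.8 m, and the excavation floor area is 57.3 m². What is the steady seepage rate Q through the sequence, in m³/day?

147

Flow is perpendicular to layering, so the layers act in series and the equivalent K is the thickness-weighted harmonic mean.
Total thickness L = 5.90 + 11.5 + 11.1 + 3.62 = 32.12 m.
Σ(b_i/K_i) = 5.90/2.47 + 11.5/31.8 + 11.1/4.08 + 3.62/12.8 = 5.754 d.
K_eq = L / Σ(b_i/K_i) = 32.12 / 5.754 = 5.582 m/day.
Q = K_eq · A · (Δh/L) = 5.582 × 57.3 × (14.8/32.12) = 147.4 m³/day.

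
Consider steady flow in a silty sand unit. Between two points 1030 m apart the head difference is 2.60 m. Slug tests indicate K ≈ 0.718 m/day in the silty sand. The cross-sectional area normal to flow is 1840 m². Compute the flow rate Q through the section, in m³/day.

Hydraulic gradient i = Δh / L = 2.60 / 1030 = 0.002524.
Darcy's law: Q = K · A · i = 0.7180 × 1840 × 0.002524 = 3.335 m³/day.

3.33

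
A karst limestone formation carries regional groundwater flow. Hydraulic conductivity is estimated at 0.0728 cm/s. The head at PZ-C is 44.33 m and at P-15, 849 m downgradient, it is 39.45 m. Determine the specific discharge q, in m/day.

0.362

Convert K: 0.0728 cm/s × 864 = 62.90 m/day.
Hydraulic gradient i = (44.33 − 39.45) / 849 = 4.88 / 849 = 0.005748.
Specific discharge q = K · i = 62.90 × 0.005748 = 0.3615 m/day.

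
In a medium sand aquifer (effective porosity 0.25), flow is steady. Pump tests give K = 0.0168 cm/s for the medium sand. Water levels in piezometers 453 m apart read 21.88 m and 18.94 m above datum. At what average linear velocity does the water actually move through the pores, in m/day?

0.377

Convert K: 0.0168 cm/s × 864 = 14.52 m/day.
Hydraulic gradient i = (21.88 − 18.94) / 453 = 2.94 / 453 = 0.006490.
Darcy flux q = K · i = 14.52 × 0.006490 = 0.09420 m/day.
Seepage velocity v = q / n_e = 0.09420 / 0.25 = 0.3768 m/day.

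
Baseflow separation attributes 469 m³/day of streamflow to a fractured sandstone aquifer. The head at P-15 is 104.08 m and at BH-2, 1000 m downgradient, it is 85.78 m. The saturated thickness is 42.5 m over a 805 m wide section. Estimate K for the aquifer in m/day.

Cross-sectional area A = 805 × 42.5 = 34212 m².
Hydraulic gradient i = (104.08 − 85.78) / 1000 = 18.3 / 1000 = 0.01830.
From Q = K·A·i, K = Q / (A·i) = 469 / (34212 × 0.01830) = 0.7491 m/day.

0.749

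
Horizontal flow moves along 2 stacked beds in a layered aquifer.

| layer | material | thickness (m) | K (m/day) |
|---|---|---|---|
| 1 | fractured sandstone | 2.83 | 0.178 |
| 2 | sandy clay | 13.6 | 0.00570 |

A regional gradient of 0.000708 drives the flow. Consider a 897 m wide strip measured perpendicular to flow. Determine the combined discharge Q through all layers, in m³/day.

0.369

Flow is parallel to layering, so each bed carries its own Darcy discharge and the transmissivities add.
Σ(K_i·b_i) = 0.178×2.83 + 0.00570×13.6 = 0.5813 m²/day.
Hydraulic gradient i = 0.000708.
Q = Σ(K_i·b_i) · W · i = 0.5813 × 897 × 0.0007080 = 0.3691 m³/day.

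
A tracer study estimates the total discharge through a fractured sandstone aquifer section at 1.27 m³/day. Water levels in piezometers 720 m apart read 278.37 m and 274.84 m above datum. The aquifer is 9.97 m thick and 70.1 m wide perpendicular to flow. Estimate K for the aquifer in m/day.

Cross-sectional area A = 70.1 × 9.97 = 698.9 m².
Hydraulic gradient i = (278.37 − 274.84) / 720 = 3.53 / 720 = 0.004903.
From Q = K·A·i, K = Q / (A·i) = 1.27 / (698.9 × 0.004903) = 0.3706 m/day.

0.371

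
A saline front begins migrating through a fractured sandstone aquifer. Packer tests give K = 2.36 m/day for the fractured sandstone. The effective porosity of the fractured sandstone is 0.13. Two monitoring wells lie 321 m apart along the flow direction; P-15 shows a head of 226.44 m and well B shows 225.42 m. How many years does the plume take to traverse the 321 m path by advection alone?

Hydraulic gradient i = (226.44 − 225.42) / 321 = 1.02 / 321 = 0.003178.
Darcy flux q = K · i = 2.360 × 0.003178 = 0.007499 m/day.
Seepage velocity v = q / n_e = 0.007499 / 0.13 = 0.05769 m/day.
Travel time t = L / v = 321 / 0.05769 = 5565 days = 15.24 years.

15.2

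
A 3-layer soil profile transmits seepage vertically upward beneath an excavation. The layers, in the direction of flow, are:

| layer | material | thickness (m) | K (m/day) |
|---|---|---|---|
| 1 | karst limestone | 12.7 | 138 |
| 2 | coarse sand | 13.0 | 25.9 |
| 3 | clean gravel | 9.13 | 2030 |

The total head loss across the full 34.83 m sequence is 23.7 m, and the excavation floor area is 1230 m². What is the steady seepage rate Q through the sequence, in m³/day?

Flow is perpendicular to layering, so the layers act in series and the equivalent K is the thickness-weighted harmonic mean.
Total thickness L = 12.7 + 13.0 + 9.13 = 34.83 m.
Σ(b_i/K_i) = 12.7/138 + 13.0/25.9 + 9.13/2030 = 0.5985 d.
K_eq = L / Σ(b_i/K_i) = 34.83 / 0.5985 = 58.20 m/day.
Q = K_eq · A · (Δh/L) = 58.20 × 1230 × (23.7/34.83) = 48710 m³/day.

48700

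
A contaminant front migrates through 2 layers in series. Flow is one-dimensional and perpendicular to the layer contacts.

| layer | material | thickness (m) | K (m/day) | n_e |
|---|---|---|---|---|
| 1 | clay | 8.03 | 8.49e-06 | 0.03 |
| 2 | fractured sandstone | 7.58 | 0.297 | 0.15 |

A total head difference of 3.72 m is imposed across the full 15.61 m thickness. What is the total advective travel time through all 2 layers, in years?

With flow normal to the layers, continuity requires the same specific discharge q through every layer.
Σ(b_i/K_i) = 8.03/8.49e-06 + 7.58/0.297 = 9.458e+05 d.
q = Δh / Σ(b_i/K_i) = 3.72 / 9.458e+05 = 3.933e-06 m/day.
In each layer the seepage velocity is v_i = q/n_i, so the layer transit time is t_i = b_i·n_i / q:
  layer 1 (clay): t_1 = 8.03 × 0.03 / 3.933e-06 = 61251 d
  layer 2 (fractured sandstone): t_2 = 7.58 × 0.15 / 3.933e-06 = 2.891e+05 d
Total t = Σ t_i = 3.503e+05 days = 959.2 years.

959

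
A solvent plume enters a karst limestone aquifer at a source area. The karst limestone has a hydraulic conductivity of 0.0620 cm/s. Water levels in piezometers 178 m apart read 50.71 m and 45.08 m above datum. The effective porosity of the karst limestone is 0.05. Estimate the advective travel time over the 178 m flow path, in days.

5.25

Convert K: 0.0620 cm/s × 864 = 53.57 m/day.
Hydraulic gradient i = (50.71 − 45.08) / 178 = 5.63 / 178 = 0.03163.
Darcy flux q = K · i = 53.57 × 0.03163 = 1.694 m/day.
Seepage velocity v = q / n_e = 1.694 / 0.05 = 33.89 m/day.
Travel time t = L / v = 178 / 33.89 = 5.253 days.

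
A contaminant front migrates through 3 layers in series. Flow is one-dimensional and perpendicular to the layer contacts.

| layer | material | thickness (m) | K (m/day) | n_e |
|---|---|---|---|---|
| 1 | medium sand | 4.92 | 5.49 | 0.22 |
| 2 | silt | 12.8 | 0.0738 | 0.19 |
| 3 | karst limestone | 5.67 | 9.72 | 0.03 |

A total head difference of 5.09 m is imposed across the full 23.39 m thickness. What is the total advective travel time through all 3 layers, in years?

0.347

With flow normal to the layers, continuity requires the same specific discharge q through every layer.
Σ(b_i/K_i) = 4.92/5.49 + 12.8/0.0738 + 5.67/9.72 = 174.9 d.
q = Δh / Σ(b_i/K_i) = 5.09 / 174.9 = 0.02910 m/day.
In each layer the seepage velocity is v_i = q/n_i, so the layer transit time is t_i = b_i·n_i / q:
  layer 1 (medium sand): t_1 = 4.92 × 0.22 / 0.02910 = 37.20 d
  layer 2 (silt): t_2 = 12.8 × 0.19 / 0.02910 = 83.58 d
  layer 3 (karst limestone): t_3 = 5.67 × 0.03 / 0.02910 = 5.846 d
Total t = Σ t_i = 126.6 days = 0.3467 years.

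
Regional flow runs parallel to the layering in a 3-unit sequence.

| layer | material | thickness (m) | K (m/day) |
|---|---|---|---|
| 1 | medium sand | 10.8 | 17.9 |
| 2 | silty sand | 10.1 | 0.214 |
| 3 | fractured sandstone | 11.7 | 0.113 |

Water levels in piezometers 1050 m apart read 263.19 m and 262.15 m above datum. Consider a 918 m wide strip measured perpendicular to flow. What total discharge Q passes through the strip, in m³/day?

179

Flow is parallel to layering, so each bed carries its own Darcy discharge and the transmissivities add.
Σ(K_i·b_i) = 17.9×10.8 + 0.214×10.1 + 0.113×11.7 = 196.8 m²/day.
Hydraulic gradient i = (263.19 − 262.15) / 1050 = 1.04 / 1050 = 0.0009905.
Q = Σ(K_i·b_i) · W · i = 196.8 × 918 × 0.0009905 = 178.9 m³/day.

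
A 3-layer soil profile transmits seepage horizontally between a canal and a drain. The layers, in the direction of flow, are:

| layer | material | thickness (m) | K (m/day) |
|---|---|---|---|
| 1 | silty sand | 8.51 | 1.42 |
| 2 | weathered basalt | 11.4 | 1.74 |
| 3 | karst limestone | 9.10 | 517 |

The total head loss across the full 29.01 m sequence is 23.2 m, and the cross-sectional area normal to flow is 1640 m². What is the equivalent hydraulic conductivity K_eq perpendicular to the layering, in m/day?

Flow is perpendicular to layering, so the layers act in series and the equivalent K is the thickness-weighted harmonic mean.
Total thickness L = 8.51 + 11.4 + 9.10 = 29.01 m.
Σ(b_i/K_i) = 8.51/1.42 + 11.4/1.74 + 9.10/517 = 12.56 d.
K_eq = L / Σ(b_i/K_i) = 29.01 / 12.56 = 2.309 m/day.

2.31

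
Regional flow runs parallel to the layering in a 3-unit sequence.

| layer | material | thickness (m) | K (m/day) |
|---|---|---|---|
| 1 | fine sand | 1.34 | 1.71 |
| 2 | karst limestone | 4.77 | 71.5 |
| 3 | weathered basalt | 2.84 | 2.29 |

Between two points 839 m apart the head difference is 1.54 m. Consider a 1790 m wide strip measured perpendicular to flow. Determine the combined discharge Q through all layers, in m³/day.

1150

Flow is parallel to layering, so each bed carries its own Darcy discharge and the transmissivities add.
Σ(K_i·b_i) = 1.71×1.34 + 71.5×4.77 + 2.29×2.84 = 349.8 m²/day.
Hydraulic gradient i = Δh / L = 1.54 / 839 = 0.001836.
Q = Σ(K_i·b_i) · W · i = 349.8 × 1790 × 0.001836 = 1149 m³/day.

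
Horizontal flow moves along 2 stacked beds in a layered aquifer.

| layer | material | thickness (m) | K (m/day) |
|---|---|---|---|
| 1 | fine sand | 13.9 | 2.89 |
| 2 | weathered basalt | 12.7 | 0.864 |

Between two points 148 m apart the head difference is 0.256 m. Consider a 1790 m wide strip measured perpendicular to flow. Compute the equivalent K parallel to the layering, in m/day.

1.92

Flow is parallel to layering, so each bed carries its own Darcy discharge and the transmissivities add.
Σ(K_i·b_i) = 2.89×13.9 + 0.864×12.7 = 51.14 m²/day.
Total thickness b = 26.60 m, so K_eq = Σ(K_i·b_i)/b = 1.923 m/day.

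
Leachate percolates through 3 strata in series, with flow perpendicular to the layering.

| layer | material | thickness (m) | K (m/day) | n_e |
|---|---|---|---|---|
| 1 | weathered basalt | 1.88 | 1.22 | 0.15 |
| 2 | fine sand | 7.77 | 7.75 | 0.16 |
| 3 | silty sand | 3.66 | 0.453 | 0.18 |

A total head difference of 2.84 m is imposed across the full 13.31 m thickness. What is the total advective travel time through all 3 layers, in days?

With flow normal to the layers, continuity requires the same specific discharge q through every layer.
Σ(b_i/K_i) = 1.88/1.22 + 7.77/7.75 + 3.66/0.453 = 10.62 d.
q = Δh / Σ(b_i/K_i) = 2.84 / 10.62 = 0.2673 m/day.
In each layer the seepage velocity is v_i = q/n_i, so the layer transit time is t_i = b_i·n_i / q:
  layer 1 (weathered basalt): t_1 = 1.88 × 0.15 / 0.2673 = 1.055 d
  layer 2 (fine sand): t_2 = 7.77 × 0.16 / 0.2673 = 4.650 d
  layer 3 (silty sand): t_3 = 3.66 × 0.18 / 0.2673 = 2.464 d
Total t = Σ t_i = 8.169 days.

8.17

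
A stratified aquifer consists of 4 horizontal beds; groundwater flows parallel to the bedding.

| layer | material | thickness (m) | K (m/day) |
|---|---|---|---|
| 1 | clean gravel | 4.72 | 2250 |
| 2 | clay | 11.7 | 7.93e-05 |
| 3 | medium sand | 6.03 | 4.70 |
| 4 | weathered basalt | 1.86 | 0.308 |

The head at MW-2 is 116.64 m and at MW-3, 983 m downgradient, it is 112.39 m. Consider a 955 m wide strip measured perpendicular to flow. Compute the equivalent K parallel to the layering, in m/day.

Flow is parallel to layering, so each bed carries its own Darcy discharge and the transmissivities add.
Σ(K_i·b_i) = 2250×4.72 + 7.93e-05×11.7 + 4.70×6.03 + 0.308×1.86 = 10649 m²/day.
Total thickness b = 24.31 m, so K_eq = Σ(K_i·b_i)/b = 438.0 m/day.

438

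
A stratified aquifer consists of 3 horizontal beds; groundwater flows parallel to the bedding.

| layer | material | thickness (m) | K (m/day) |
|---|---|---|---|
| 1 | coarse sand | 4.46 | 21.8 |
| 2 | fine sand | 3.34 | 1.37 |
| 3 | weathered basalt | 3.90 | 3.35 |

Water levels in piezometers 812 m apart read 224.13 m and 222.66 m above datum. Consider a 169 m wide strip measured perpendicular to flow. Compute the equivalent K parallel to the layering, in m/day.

Flow is parallel to layering, so each bed carries its own Darcy discharge and the transmissivities add.
Σ(K_i·b_i) = 21.8×4.46 + 1.37×3.34 + 3.35×3.90 = 114.9 m²/day.
Total thickness b = 11.70 m, so K_eq = Σ(K_i·b_i)/b = 9.818 m/day.

9.82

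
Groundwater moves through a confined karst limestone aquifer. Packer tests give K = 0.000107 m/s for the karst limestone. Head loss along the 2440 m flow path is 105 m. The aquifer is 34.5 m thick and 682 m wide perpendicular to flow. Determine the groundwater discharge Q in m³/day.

Convert K: 0.000107 m/s × 86400 = 9.245 m/day.
Cross-sectional area A = 682 × 34.5 = 23529 m².
Hydraulic gradient i = Δh / L = 105 / 2440 = 0.04303.
Darcy's law: Q = K · A · i = 9.245 × 23529 × 0.04303 = 9361 m³/day.

9360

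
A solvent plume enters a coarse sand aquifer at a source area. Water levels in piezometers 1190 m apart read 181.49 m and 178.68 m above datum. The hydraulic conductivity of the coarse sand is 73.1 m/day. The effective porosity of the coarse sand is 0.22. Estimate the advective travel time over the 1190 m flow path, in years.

4.15

Hydraulic gradient i = (181.49 − 178.68) / 1190 = 2.81 / 1190 = 0.002361.
Darcy flux q = K · i = 73.10 × 0.002361 = 0.1726 m/day.
Seepage velocity v = q / n_e = 0.1726 / 0.22 = 0.7846 m/day.
Travel time t = L / v = 1190 / 0.7846 = 1517 days = 4.152 years.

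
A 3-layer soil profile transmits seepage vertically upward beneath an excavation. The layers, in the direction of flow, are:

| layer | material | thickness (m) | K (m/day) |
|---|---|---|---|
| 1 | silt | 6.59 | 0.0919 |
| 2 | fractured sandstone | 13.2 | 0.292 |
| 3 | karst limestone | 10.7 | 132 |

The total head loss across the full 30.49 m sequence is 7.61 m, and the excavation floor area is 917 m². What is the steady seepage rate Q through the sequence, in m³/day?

Flow is perpendicular to layering, so the layers act in series and the equivalent K is the thickness-weighted harmonic mean.
Total thickness L = 6.59 + 13.2 + 10.7 = 30.49 m.
Σ(b_i/K_i) = 6.59/0.0919 + 13.2/0.292 + 10.7/132 = 117.0 d.
K_eq = L / Σ(b_i/K_i) = 30.49 / 117.0 = 0.2606 m/day.
Q = K_eq · A · (Δh/L) = 0.2606 × 917 × (7.61/30.49) = 59.65 m³/day.

59.6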